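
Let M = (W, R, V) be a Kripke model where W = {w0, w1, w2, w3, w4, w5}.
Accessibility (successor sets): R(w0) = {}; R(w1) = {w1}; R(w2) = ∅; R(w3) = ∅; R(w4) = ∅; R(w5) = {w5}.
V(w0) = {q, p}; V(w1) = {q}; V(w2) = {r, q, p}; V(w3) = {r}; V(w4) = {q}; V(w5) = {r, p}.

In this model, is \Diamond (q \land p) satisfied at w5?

Recall that \Diamond ψ holds at a world iff ψ holds at some accessible world.
At w5: \Diamond (q \land p) requires q \land p at some successor in {w5}.
  At w5: q \land p is false.
So \Diamond (q \land p) is false at w5.

No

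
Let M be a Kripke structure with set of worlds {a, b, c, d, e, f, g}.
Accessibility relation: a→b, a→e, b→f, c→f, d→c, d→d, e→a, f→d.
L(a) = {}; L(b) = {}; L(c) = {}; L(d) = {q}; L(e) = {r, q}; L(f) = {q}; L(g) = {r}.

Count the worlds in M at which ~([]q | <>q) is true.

Let φ = ~([]q | <>q). Evaluate φ at each world:
  a (successors {b, e}): φ is false.
  b (successors {f}): φ is false.
  c (successors {f}): φ is false.
  d (successors {c, d}): φ is false.
  e (successors {a}): φ is true.
  f (successors {d}): φ is false.
  g (successors ∅): φ is false.
For instance, at e:
  At e: []q | <>q is false, so ~([]q | <>q) is true.
    At e: []q is false, <>q is false, so []q | <>q is false.
      At e: []q requires q at every successor {a}.
        q fails at a, so []q is false at e.
      At e: <>q requires q at some successor in {a}.
        At a: q is false.
      So <>q is false at e.
Satisfying worlds: {e}

1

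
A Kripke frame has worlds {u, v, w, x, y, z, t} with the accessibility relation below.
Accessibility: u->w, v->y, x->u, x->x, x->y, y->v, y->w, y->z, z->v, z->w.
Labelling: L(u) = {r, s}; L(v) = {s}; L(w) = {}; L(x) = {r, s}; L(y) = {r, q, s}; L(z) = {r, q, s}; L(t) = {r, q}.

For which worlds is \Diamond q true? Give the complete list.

Let φ = \Diamond q. Evaluate φ at each world:
  u (successors {w}): φ is false.
  v (successors {y}): φ is true.
  w (successors ∅): φ is false.
  x (successors {u, x, y}): φ is true.
  y (successors {v, w, z}): φ is true.
  z (successors {v, w}): φ is false.
  t (successors ∅): φ is false.
For instance, at x:
  At x: \Diamond q requires q at some successor in {u, x, y}.
    q holds at y, so \Diamond q is true at x.
Satisfying worlds: {v, x, y}

v, x, y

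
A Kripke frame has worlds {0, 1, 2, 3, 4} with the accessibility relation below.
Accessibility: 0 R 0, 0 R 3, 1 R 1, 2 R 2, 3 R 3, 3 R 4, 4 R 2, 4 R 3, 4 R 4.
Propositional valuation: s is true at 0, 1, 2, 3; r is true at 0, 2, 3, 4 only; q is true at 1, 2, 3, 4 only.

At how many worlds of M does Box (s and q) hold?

Let φ = Box (s and q). Evaluate φ at each world:
  0 (successors {0, 3}): φ is false.
  1 (successors {1}): φ is true.
  2 (successors {2}): φ is true.
  3 (successors {3, 4}): φ is false.
  4 (successors {2, 3, 4}): φ is false.
For instance, at 1:
  At 1: Box (s and q) requires s and q at every successor {1}.
    At 1: s and q is true.
  So Box (s and q) is true at 1.
Satisfying worlds: {1, 2}

2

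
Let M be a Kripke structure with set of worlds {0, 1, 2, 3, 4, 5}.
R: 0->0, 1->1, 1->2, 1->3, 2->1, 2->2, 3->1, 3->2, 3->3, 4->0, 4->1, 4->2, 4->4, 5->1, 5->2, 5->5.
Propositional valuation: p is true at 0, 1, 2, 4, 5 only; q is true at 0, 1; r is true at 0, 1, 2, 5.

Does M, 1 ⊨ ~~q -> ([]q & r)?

At 1: ~~q is true, []q & r is false, so ~~q -> ([]q & r) is false.
  At 1: []q is false, r is true, so []q & r is false.
    At 1: []q requires q at every successor {1, 2, 3}.
      q fails at 2, so []q is false at 1.

No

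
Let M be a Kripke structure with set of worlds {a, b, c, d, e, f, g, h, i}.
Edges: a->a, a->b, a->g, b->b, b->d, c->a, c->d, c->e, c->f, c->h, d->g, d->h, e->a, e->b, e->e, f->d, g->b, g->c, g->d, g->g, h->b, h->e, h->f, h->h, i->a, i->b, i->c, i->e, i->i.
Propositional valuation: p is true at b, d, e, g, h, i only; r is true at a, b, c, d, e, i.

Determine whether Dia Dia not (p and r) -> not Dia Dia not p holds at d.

No

Recall that Dia ψ holds at a world iff ψ holds at some accessible world.
At d: Dia Dia not (p and r) is true, not Dia Dia not p is false, so Dia Dia not (p and r) -> not Dia Dia not p is false.
  At d: Dia Dia not (p and r) requires Dia not (p and r) at some successor in {g, h}.
    Dia not (p and r) holds at g, so Dia Dia not (p and r) is true at d.
      At g: Dia not (p and r) requires not (p and r) at some successor in {b, c, d, g}.
        not (p and r) holds at c, so Dia not (p and r) is true at g.
  At d: Dia Dia not p is true, so not Dia Dia not p is false.
    At d: Dia Dia not p requires Dia not p at some successor in {g, h}.
      Dia not p holds at g, so Dia Dia not p is true at d.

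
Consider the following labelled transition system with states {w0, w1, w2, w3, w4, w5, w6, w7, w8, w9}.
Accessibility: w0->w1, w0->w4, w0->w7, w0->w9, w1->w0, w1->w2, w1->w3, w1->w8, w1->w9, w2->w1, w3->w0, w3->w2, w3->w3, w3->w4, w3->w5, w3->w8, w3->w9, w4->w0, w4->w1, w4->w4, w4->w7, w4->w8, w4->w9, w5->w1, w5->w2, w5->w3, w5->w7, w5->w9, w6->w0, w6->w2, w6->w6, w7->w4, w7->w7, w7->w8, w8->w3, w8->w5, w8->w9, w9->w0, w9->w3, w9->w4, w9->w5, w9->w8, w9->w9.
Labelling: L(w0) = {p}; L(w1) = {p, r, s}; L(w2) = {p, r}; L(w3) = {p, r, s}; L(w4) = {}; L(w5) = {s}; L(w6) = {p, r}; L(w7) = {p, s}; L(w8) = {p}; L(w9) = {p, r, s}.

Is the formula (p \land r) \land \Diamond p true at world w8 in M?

No

Recall that \Diamond ψ holds at a world iff ψ holds at some accessible world.
At w8: p \land r is false, \Diamond p is true, so (p \land r) \land \Diamond p is false.
  At w8: \Diamond p requires p at some successor in {w3, w5, w9}.
    p holds at w3, so \Diamond p is true at w8.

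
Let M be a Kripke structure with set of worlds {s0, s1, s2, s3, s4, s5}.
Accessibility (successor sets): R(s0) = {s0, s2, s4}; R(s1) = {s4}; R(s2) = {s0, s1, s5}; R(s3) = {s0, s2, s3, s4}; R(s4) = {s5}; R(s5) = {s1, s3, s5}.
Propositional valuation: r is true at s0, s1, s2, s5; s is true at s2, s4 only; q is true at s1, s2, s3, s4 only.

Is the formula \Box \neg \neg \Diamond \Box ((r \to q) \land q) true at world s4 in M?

Yes

At s4: \Box \neg \neg \Diamond \Box ((r \to q) \land q) requires \neg \neg \Diamond \Box ((r \to q) \land q) at every successor {s5}.
    At s5: \neg \Diamond \Box ((r \to q) \land q) is false, so \neg \neg \Diamond \Box ((r \to q) \land q) is true.
      At s5: \Diamond \Box ((r \to q) \land q) is true, so \neg \Diamond \Box ((r \to q) \land q) is false.
So \Box \neg \neg \Diamond \Box ((r \to q) \land q) is true at s4.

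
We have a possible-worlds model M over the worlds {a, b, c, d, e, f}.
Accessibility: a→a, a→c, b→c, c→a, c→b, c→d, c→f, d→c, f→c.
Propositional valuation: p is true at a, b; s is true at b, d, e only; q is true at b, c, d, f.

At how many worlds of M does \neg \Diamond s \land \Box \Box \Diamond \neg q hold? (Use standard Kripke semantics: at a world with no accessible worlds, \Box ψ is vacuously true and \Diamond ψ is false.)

Recall that \Box ψ holds at a world iff ψ holds at every accessible world, and \Diamond ψ holds iff ψ holds at some accessible world.
Let φ = \neg \Diamond s \land \Box \Box \Diamond \neg q. Evaluate φ at each world:
  a (successors {a, c}): φ is false.
  b (successors {c}): φ is false.
  c (successors {a, b, d, f}): φ is false.
  d (successors {c}): φ is false.
  e (successors ∅): φ is true.
  f (successors {c}): φ is false.
For instance, at f:
  At f: \neg \Diamond s is true, \Box \Box \Diamond \neg q is false, so \neg \Diamond s \land \Box \Box \Diamond \neg q is false.
    At f: \Diamond s is false, so \neg \Diamond s is true.
      At f: \Diamond s requires s at some successor in {c}.
        At c: s is false.
      So \Diamond s is false at f.
    At f: \Box \Box \Diamond \neg q requires \Box \Diamond \neg q at every successor {c}.
      \Box \Diamond \neg q fails at c, so \Box \Box \Diamond \neg q is false at f.
Satisfying worlds: {e}

1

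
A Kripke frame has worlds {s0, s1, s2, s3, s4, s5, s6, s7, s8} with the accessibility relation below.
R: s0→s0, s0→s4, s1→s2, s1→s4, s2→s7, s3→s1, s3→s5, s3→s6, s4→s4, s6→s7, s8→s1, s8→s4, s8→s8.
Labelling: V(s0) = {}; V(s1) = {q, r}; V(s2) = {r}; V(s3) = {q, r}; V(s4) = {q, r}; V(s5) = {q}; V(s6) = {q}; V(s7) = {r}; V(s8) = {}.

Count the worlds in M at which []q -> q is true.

Recall that []ψ holds at a world iff ψ holds at every accessible world, and <>ψ holds iff ψ holds at some accessible world.
Let φ = []q -> q. Evaluate φ at each world:
  s0 (successors {s0, s4}): φ is true.
  s1 (successors {s2, s4}): φ is true.
  s2 (successors {s7}): φ is true.
  s3 (successors {s1, s5, s6}): φ is true.
  s4 (successors {s4}): φ is true.
  s5 (successors ∅): φ is true.
  s6 (successors {s7}): φ is true.
  s7 (successors ∅): φ is false.
  s8 (successors {s1, s4, s8}): φ is true.
For instance, at s4:
  At s4: []q is true, q is true, so []q -> q is true.
    At s4: []q requires q at every successor {s4}.
      At s4: q is true.
    So []q is true at s4.
Satisfying worlds: {s0, s1, s2, s3, s4, s5, s6, s8}

8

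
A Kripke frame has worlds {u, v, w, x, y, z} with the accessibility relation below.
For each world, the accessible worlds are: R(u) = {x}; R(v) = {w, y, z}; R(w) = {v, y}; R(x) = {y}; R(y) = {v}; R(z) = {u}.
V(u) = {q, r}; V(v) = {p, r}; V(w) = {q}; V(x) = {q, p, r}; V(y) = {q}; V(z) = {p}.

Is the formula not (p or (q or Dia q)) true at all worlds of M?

No

Let φ = not (p or (q or Dia q)). Evaluate φ at each world:
  u (successors {x}): φ is false.
  v (successors {w, y, z}): φ is false.
  w (successors {v, y}): φ is false.
  x (successors {y}): φ is false.
  y (successors {v}): φ is false.
  z (successors {u}): φ is false.
Detail at u (counterexample):
  At u: p or (q or Dia q) is true, so not (p or (q or Dia q)) is false.
    At u: p is false, q or Dia q is true, so p or (q or Dia q) is true.
      At u: q is true, Dia q is true, so q or Dia q is true.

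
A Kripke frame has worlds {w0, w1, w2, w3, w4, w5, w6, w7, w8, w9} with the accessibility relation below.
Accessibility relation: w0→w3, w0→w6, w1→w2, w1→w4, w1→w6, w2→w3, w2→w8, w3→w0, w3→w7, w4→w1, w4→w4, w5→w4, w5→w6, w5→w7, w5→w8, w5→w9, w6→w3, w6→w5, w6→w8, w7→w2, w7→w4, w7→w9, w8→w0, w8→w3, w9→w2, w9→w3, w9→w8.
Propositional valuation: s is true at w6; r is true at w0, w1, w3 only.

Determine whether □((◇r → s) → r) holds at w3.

Recall that □ψ holds at a world iff ψ holds at every accessible world, and ◇ψ holds iff ψ holds at some accessible world.
At w3: □((◇r → s) → r) requires (◇r → s) → r at every successor {w0, w7}.
  (◇r → s) → r fails at w7, so □((◇r → s) → r) is false at w3.
    At w7: ◇r → s is true, r is false, so (◇r → s) → r is false.
      At w7: ◇r is false, s is false, so ◇r → s is true.

No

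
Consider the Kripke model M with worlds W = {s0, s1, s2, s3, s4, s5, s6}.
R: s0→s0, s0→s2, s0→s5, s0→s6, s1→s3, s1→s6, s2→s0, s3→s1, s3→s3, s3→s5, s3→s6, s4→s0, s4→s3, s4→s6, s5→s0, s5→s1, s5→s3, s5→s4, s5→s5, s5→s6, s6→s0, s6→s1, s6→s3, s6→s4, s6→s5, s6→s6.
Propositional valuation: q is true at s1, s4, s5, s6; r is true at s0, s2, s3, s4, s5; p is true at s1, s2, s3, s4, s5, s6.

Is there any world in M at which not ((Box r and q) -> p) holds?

Recall that Box ψ holds at a world iff ψ holds at every accessible world, and Dia ψ holds iff ψ holds at some accessible world.
Let φ = not ((Box r and q) -> p). Evaluate φ at each world:
  s0 (successors {s0, s2, s5, s6}): φ is false.
  s1 (successors {s3, s6}): φ is false.
  s2 (successors {s0}): φ is false.
  s3 (successors {s1, s3, s5, s6}): φ is false.
  s4 (successors {s0, s3, s6}): φ is false.
  s5 (successors {s0, s1, s3, s4, s5, s6}): φ is false.
  s6 (successors {s0, s1, s3, s4, s5, s6}): φ is false.
For instance, at s6:
  At s6: (Box r and q) -> p is true, so not ((Box r and q) -> p) is false.
    At s6: Box r and q is false, p is true, so (Box r and q) -> p is true.
      At s6: Box r is false, q is true, so Box r and q is false.

No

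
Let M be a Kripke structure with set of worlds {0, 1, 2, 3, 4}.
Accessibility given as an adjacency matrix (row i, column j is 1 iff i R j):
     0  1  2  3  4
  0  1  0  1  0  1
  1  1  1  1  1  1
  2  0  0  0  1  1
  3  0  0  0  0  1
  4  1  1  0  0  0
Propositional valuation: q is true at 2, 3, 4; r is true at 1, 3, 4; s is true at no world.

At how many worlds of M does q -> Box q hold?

4

Let φ = q -> Box q. Evaluate φ at each world:
  0 (successors {0, 2, 4}): φ is true.
  1 (successors {0, 1, 2, 3, 4}): φ is true.
  2 (successors {3, 4}): φ is true.
  3 (successors {4}): φ is true.
  4 (successors {0, 1}): φ is false.
For instance, at 3:
  At 3: q is true, Box q is true, so q -> Box q is true.
    At 3: Box q requires q at every successor {4}.
      At 4: q is true.
    So Box q is true at 3.
Satisfying worlds: {0, 1, 2, 3}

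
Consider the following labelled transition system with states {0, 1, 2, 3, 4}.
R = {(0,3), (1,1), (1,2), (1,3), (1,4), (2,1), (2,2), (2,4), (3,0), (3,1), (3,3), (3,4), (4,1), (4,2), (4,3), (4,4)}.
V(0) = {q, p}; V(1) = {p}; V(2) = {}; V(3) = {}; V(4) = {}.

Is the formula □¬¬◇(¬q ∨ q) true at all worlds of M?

Let φ = □¬¬◇(¬q ∨ q). Evaluate φ at each world:
  0 (successors {3}): φ is true.
  1 (successors {1, 2, 3, 4}): φ is true.
  2 (successors {1, 2, 4}): φ is true.
  3 (successors {0, 1, 3, 4}): φ is true.
  4 (successors {1, 2, 3, 4}): φ is true.
For instance, at 0:
  At 0: □¬¬◇(¬q ∨ q) requires ¬¬◇(¬q ∨ q) at every successor {3}.
      At 3: ¬◇(¬q ∨ q) is false, so ¬¬◇(¬q ∨ q) is true.
  So □¬¬◇(¬q ∨ q) is true at 0.

Yes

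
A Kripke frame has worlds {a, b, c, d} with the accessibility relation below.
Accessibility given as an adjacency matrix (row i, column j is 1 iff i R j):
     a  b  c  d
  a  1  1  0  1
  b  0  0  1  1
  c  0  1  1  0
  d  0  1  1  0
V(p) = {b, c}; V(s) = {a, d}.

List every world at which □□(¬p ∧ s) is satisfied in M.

none

Let φ = □□(¬p ∧ s). Evaluate φ at each world:
  a (successors {a, b, d}): φ is false.
  b (successors {c, d}): φ is false.
  c (successors {b, c}): φ is false.
  d (successors {b, c}): φ is false.
For instance, at a:
  At a: □□(¬p ∧ s) requires □(¬p ∧ s) at every successor {a, b, d}.
    □(¬p ∧ s) fails at a, so □□(¬p ∧ s) is false at a.
      At a: □(¬p ∧ s) requires ¬p ∧ s at every successor {a, b, d}.
        ¬p ∧ s fails at b, so □(¬p ∧ s) is false at a.
Satisfying worlds: none.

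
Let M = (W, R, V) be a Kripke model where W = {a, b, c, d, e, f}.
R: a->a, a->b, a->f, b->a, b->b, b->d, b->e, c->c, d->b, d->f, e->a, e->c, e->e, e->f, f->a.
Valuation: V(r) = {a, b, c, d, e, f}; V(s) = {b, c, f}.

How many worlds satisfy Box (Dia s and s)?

1

Let φ = Box (Dia s and s). Evaluate φ at each world:
  a (successors {a, b, f}): φ is false.
  b (successors {a, b, d, e}): φ is false.
  c (successors {c}): φ is true.
  d (successors {b, f}): φ is false.
  e (successors {a, c, e, f}): φ is false.
  f (successors {a}): φ is false.
For instance, at a:
  At a: Box (Dia s and s) requires Dia s and s at every successor {a, b, f}.
    Dia s and s fails at a, so Box (Dia s and s) is false at a.
      At a: Dia s is true, s is false, so Dia s and s is false.
Satisfying worlds: {c}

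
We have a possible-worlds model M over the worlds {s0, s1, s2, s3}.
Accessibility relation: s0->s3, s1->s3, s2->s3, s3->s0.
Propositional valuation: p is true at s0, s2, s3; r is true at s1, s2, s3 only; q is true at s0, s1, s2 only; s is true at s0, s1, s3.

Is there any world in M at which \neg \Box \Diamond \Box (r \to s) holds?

No

Recall that \Box ψ holds at a world iff ψ holds at every accessible world, and \Diamond ψ holds iff ψ holds at some accessible world.
Let φ = \neg \Box \Diamond \Box (r \to s). Evaluate φ at each world:
  s0 (successors {s3}): φ is false.
  s1 (successors {s3}): φ is false.
  s2 (successors {s3}): φ is false.
  s3 (successors {s0}): φ is false.
For instance, at s3:
  At s3: \Box \Diamond \Box (r \to s) is true, so \neg \Box \Diamond \Box (r \to s) is false.
    At s3: \Box \Diamond \Box (r \to s) requires \Diamond \Box (r \to s) at every successor {s0}.
      At s0: \Diamond \Box (r \to s) is true.
    So \Box \Diamond \Box (r \to s) is true at s3.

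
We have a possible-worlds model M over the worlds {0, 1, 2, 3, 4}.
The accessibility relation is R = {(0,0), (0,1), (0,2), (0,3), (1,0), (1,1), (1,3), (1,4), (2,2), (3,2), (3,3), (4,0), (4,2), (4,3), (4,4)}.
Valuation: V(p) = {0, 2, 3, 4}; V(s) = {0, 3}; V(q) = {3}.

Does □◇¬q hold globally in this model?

Yes

Let φ = □◇¬q. Evaluate φ at each world:
  0 (successors {0, 1, 2, 3}): φ is true.
  1 (successors {0, 1, 3, 4}): φ is true.
  2 (successors {2}): φ is true.
  3 (successors {2, 3}): φ is true.
  4 (successors {0, 2, 3, 4}): φ is true.
For instance, at 1:
  At 1: □◇¬q requires ◇¬q at every successor {0, 1, 3, 4}.
    At 0: ◇¬q is true.
    At 1: ◇¬q is true.
    At 3: ◇¬q is true.
    At 4: ◇¬q is true.
  So □◇¬q is true at 1.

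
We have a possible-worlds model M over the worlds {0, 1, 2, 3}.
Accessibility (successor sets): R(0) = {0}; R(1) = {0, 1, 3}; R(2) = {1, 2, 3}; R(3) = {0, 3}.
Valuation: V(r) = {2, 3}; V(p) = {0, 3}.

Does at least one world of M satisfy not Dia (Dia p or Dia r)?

No

Let φ = not Dia (Dia p or Dia r). Evaluate φ at each world:
  0 (successors {0}): φ is false.
  1 (successors {0, 1, 3}): φ is false.
  2 (successors {1, 2, 3}): φ is false.
  3 (successors {0, 3}): φ is false.
For instance, at 1:
  At 1: Dia (Dia p or Dia r) is true, so not Dia (Dia p or Dia r) is false.
    At 1: Dia (Dia p or Dia r) requires Dia p or Dia r at some successor in {0, 1, 3}.
      Dia p or Dia r holds at 0, so Dia (Dia p or Dia r) is true at 1.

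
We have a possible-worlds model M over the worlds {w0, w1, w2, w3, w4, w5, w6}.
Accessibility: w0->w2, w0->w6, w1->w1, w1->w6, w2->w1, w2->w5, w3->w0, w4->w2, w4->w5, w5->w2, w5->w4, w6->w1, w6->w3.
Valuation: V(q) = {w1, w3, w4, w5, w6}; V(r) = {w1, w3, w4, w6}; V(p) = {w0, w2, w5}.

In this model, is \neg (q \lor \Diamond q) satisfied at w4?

No

At w4: q \lor \Diamond q is true, so \neg (q \lor \Diamond q) is false.
  At w4: q is true, \Diamond q is true, so q \lor \Diamond q is true.
    At w4: \Diamond q requires q at some successor in {w2, w5}.
      q holds at w5, so \Diamond q is true at w4.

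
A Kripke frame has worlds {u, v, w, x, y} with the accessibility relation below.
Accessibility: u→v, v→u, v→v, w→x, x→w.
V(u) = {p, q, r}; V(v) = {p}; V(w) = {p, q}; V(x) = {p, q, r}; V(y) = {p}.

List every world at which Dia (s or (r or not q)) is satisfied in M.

u, v, w

Let φ = Dia (s or (r or not q)). Evaluate φ at each world:
  u (successors {v}): φ is true.
  v (successors {u, v}): φ is true.
  w (successors {x}): φ is true.
  x (successors {w}): φ is false.
  y (successors ∅): φ is false.
For instance, at x:
  At x: Dia (s or (r or not q)) requires s or (r or not q) at some successor in {w}.
    At w: s or (r or not q) is false.
  So Dia (s or (r or not q)) is false at x.
Satisfying worlds: {u, v, w}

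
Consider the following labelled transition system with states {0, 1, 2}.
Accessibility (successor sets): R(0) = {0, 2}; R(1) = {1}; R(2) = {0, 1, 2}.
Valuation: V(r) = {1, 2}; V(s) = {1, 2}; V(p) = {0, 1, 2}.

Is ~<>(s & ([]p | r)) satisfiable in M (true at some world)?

Let φ = ~<>(s & ([]p | r)). Evaluate φ at each world:
  0 (successors {0, 2}): φ is false.
  1 (successors {1}): φ is false.
  2 (successors {0, 1, 2}): φ is false.
For instance, at 0:
  At 0: <>(s & ([]p | r)) is true, so ~<>(s & ([]p | r)) is false.
    At 0: <>(s & ([]p | r)) requires s & ([]p | r) at some successor in {0, 2}.
      s & ([]p | r) holds at 2, so <>(s & ([]p | r)) is true at 0.

No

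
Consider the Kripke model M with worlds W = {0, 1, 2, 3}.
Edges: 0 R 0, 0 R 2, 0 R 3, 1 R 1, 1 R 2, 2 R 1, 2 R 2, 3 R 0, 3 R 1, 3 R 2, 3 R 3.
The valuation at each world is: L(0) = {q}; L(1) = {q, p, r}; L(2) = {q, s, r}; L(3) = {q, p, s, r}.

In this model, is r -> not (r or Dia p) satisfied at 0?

At 0: r is false, not (r or Dia p) is false, so r -> not (r or Dia p) is true.
  At 0: r or Dia p is true, so not (r or Dia p) is false.
    At 0: r is false, Dia p is true, so r or Dia p is true.
      At 0: Dia p requires p at some successor in {0, 2, 3}.
        p holds at 3, so Dia p is true at 0.

Yes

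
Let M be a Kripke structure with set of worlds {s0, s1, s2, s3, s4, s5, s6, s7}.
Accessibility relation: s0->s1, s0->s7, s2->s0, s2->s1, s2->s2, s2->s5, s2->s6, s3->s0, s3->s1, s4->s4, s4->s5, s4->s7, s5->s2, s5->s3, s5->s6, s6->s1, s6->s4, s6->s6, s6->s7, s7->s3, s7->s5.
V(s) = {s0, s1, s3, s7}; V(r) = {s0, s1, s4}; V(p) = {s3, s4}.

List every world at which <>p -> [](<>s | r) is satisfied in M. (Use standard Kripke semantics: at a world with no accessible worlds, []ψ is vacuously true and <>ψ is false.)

s0, s1, s2, s3, s4, s5, s6, s7

Let φ = <>p -> [](<>s | r). Evaluate φ at each world:
  s0 (successors {s1, s7}): φ is true.
  s1 (successors ∅): φ is true.
  s2 (successors {s0, s1, s2, s5, s6}): φ is true.
  s3 (successors {s0, s1}): φ is true.
  s4 (successors {s4, s5, s7}): φ is true.
  s5 (successors {s2, s3, s6}): φ is true.
  s6 (successors {s1, s4, s6, s7}): φ is true.
  s7 (successors {s3, s5}): φ is true.
For instance, at s0:
  At s0: <>p is false, [](<>s | r) is true, so <>p -> [](<>s | r) is true.
    At s0: <>p requires p at some successor in {s1, s7}.
      At s1: p is false.
      At s7: p is false.
    So <>p is false at s0.
    At s0: [](<>s | r) requires <>s | r at every successor {s1, s7}.
      At s1: <>s | r is true.
      At s7: <>s | r is true.
    So [](<>s | r) is true at s0.
Satisfying worlds: {s0, s1, s2, s3, s4, s5, s6, s7}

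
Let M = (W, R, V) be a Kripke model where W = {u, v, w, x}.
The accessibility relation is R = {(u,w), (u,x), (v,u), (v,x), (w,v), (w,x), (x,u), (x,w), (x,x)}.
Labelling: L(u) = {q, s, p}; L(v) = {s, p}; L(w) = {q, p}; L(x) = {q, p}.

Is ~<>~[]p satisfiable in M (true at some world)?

Yes

Recall that []ψ holds at a world iff ψ holds at every accessible world, and <>ψ holds iff ψ holds at some accessible world.
Let φ = ~<>~[]p. Evaluate φ at each world:
  u (successors {w, x}): φ is true.
  v (successors {u, x}): φ is true.
  w (successors {v, x}): φ is true.
  x (successors {u, w, x}): φ is true.
Detail at u (witness):
  At u: <>~[]p is false, so ~<>~[]p is true.
    At u: <>~[]p requires ~[]p at some successor in {w, x}.
      At w: ~[]p is false.
      At x: ~[]p is false.
    So <>~[]p is false at u.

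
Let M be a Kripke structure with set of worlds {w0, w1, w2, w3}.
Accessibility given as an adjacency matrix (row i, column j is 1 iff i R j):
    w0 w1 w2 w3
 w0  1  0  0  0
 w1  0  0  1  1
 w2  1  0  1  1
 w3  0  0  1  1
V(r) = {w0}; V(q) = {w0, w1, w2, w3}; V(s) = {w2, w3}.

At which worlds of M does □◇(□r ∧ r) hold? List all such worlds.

w0

Let φ = □◇(□r ∧ r). Evaluate φ at each world:
  w0 (successors {w0}): φ is true.
  w1 (successors {w2, w3}): φ is false.
  w2 (successors {w0, w2, w3}): φ is false.
  w3 (successors {w2, w3}): φ is false.
For instance, at w3:
  At w3: □◇(□r ∧ r) requires ◇(□r ∧ r) at every successor {w2, w3}.
    ◇(□r ∧ r) fails at w3, so □◇(□r ∧ r) is false at w3.
      At w3: ◇(□r ∧ r) requires □r ∧ r at some successor in {w2, w3}.
        At w2: □r ∧ r is false.
        At w3: □r ∧ r is false.
      So ◇(□r ∧ r) is false at w3.
Satisfying worlds: {w0}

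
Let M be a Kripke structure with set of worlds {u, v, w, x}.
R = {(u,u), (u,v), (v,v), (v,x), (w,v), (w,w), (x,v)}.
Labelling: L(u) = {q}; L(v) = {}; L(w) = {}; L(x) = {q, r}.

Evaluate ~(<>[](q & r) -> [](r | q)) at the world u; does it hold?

No

At u: <>[](q & r) -> [](r | q) is true, so ~(<>[](q & r) -> [](r | q)) is false.
  At u: <>[](q & r) is false, [](r | q) is false, so <>[](q & r) -> [](r | q) is true.
    At u: <>[](q & r) requires [](q & r) at some successor in {u, v}.
      At u: [](q & r) is false.
      At v: [](q & r) is false.
    So <>[](q & r) is false at u.
    At u: [](r | q) requires r | q at every successor {u, v}.
      r | q fails at v, so [](r | q) is false at u.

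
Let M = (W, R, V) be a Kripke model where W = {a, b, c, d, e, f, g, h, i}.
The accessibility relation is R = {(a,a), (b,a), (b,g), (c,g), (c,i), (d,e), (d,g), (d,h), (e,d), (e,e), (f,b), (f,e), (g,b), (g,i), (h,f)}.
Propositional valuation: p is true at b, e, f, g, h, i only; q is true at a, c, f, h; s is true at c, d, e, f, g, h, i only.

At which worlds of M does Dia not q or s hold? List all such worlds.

Let φ = Dia not q or s. Evaluate φ at each world:
  a (successors {a}): φ is false.
  b (successors {a, g}): φ is true.
  c (successors {g, i}): φ is true.
  d (successors {e, g, h}): φ is true.
  e (successors {d, e}): φ is true.
  f (successors {b, e}): φ is true.
  g (successors {b, i}): φ is true.
  h (successors {f}): φ is true.
  i (successors ∅): φ is true.
For instance, at g:
  At g: Dia not q is true, s is true, so Dia not q or s is true.
    At g: Dia not q requires not q at some successor in {b, i}.
      not q holds at b, so Dia not q is true at g.
Satisfying worlds: {b, c, d, e, f, g, h, i}

b, c, d, e, f, g, h, i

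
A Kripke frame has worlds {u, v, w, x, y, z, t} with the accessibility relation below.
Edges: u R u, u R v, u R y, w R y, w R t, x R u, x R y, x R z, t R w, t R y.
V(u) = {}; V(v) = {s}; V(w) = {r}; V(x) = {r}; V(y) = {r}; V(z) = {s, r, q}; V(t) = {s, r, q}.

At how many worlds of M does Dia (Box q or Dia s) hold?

Let φ = Dia (Box q or Dia s). Evaluate φ at each world:
  u (successors {u, v, y}): φ is true.
  v (successors ∅): φ is false.
  w (successors {y, t}): φ is true.
  x (successors {u, y, z}): φ is true.
  y (successors ∅): φ is false.
  z (successors ∅): φ is false.
  t (successors {w, y}): φ is true.
For instance, at x:
  At x: Dia (Box q or Dia s) requires Box q or Dia s at some successor in {u, y, z}.
    Box q or Dia s holds at u, so Dia (Box q or Dia s) is true at x.
      At u: Box q is false, Dia s is true, so Box q or Dia s is true.
Satisfying worlds: {u, w, x, t}

4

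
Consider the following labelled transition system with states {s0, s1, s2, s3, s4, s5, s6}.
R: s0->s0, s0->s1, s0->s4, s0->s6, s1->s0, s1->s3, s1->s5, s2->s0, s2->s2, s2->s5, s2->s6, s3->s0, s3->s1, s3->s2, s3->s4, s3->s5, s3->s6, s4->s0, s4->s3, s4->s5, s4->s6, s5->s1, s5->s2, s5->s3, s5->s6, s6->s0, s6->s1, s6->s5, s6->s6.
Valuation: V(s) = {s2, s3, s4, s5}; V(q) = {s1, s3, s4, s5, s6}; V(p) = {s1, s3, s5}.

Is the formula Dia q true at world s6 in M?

Recall that Dia ψ holds at a world iff ψ holds at some accessible world.
At s6: Dia q requires q at some successor in {s0, s1, s5, s6}.
  q holds at s1, so Dia q is true at s6.

Yes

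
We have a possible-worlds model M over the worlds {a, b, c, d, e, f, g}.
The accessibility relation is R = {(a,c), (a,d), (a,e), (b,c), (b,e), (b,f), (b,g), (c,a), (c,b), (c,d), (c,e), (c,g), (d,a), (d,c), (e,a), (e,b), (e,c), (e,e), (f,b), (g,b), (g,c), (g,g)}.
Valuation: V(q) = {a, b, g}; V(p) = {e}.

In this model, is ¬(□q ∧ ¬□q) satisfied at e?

Yes

Recall that □ψ holds at a world iff ψ holds at every accessible world, and ◇ψ holds iff ψ holds at some accessible world.
At e: □q ∧ ¬□q is false, so ¬(□q ∧ ¬□q) is true.
  At e: □q is false, ¬□q is true, so □q ∧ ¬□q is false.
    At e: □q requires q at every successor {a, b, c, e}.
      q fails at c, so □q is false at e.
    At e: □q is false, so ¬□q is true.
      At e: □q requires q at every successor {a, b, c, e}.
        q fails at c, so □q is false at e.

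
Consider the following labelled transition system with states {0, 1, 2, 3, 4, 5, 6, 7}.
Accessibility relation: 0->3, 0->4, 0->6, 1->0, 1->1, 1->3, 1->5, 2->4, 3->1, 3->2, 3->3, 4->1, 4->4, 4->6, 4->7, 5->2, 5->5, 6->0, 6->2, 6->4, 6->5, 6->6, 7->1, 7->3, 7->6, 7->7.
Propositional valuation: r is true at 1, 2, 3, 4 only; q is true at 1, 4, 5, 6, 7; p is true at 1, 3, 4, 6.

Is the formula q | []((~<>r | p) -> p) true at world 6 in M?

Yes

At 6: q is true, []((~<>r | p) -> p) is true, so q | []((~<>r | p) -> p) is true.
  At 6: []((~<>r | p) -> p) requires (~<>r | p) -> p at every successor {0, 2, 4, 5, 6}.
    At 0: (~<>r | p) -> p is true.
    At 2: (~<>r | p) -> p is true.
    At 4: (~<>r | p) -> p is true.
    At 5: (~<>r | p) -> p is true.
    At 6: (~<>r | p) -> p is true.
  So []((~<>r | p) -> p) is true at 6.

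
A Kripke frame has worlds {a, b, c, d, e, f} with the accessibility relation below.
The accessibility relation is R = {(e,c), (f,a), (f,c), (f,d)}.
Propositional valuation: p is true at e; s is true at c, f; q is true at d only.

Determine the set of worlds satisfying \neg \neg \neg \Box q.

e, f

Let φ = \neg \neg \neg \Box q. Evaluate φ at each world:
  a (successors ∅): φ is false.
  b (successors ∅): φ is false.
  c (successors ∅): φ is false.
  d (successors ∅): φ is false.
  e (successors {c}): φ is true.
  f (successors {a, c, d}): φ is true.
For instance, at e:
  At e: \neg \neg \Box q is false, so \neg \neg \neg \Box q is true.
    At e: \neg \Box q is true, so \neg \neg \Box q is false.
      At e: \Box q is false, so \neg \Box q is true.
Satisfying worlds: {e, f}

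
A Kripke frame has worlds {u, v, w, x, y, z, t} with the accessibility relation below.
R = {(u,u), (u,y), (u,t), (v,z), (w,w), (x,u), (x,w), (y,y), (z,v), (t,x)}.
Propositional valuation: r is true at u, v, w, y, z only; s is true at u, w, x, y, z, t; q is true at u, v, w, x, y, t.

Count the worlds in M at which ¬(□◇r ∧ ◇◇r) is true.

Let φ = ¬(□◇r ∧ ◇◇r). Evaluate φ at each world:
  u (successors {u, y, t}): φ is true.
  v (successors {z}): φ is false.
  w (successors {w}): φ is false.
  x (successors {u, w}): φ is false.
  y (successors {y}): φ is false.
  z (successors {v}): φ is false.
  t (successors {x}): φ is false.
For instance, at x:
  At x: □◇r ∧ ◇◇r is true, so ¬(□◇r ∧ ◇◇r) is false.
    At x: □◇r is true, ◇◇r is true, so □◇r ∧ ◇◇r is true.
      At x: □◇r requires ◇r at every successor {u, w}.
        At u: ◇r is true.
        At w: ◇r is true.
      So □◇r is true at x.
      At x: ◇◇r requires ◇r at some successor in {u, w}.
        ◇r holds at u, so ◇◇r is true at x.
Satisfying worlds: {u}

1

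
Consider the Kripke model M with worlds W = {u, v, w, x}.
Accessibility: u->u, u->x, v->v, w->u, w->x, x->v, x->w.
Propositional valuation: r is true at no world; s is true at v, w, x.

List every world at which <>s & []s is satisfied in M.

Recall that []ψ holds at a world iff ψ holds at every accessible world, and <>ψ holds iff ψ holds at some accessible world.
Let φ = <>s & []s. Evaluate φ at each world:
  u (successors {u, x}): φ is false.
  v (successors {v}): φ is true.
  w (successors {u, x}): φ is false.
  x (successors {v, w}): φ is true.
For instance, at u:
  At u: <>s is true, []s is false, so <>s & []s is false.
    At u: <>s requires s at some successor in {u, x}.
      s holds at x, so <>s is true at u.
    At u: []s requires s at every successor {u, x}.
      s fails at u, so []s is false at u.
Satisfying worlds: {v, x}

v, x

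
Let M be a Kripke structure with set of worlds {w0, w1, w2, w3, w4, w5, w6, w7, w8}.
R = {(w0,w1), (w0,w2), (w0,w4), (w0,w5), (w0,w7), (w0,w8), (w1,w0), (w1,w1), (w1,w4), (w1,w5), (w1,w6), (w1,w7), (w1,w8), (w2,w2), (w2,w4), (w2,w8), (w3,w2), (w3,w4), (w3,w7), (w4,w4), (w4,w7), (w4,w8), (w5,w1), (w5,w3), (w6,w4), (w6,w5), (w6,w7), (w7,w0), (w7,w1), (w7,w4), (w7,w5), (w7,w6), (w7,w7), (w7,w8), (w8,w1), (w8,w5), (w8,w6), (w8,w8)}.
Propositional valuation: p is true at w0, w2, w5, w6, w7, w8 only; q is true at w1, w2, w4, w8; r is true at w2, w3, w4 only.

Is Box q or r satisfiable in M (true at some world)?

Yes

Recall that Box ψ holds at a world iff ψ holds at every accessible world, and Dia ψ holds iff ψ holds at some accessible world.
Let φ = Box q or r. Evaluate φ at each world:
  w0 (successors {w1, w2, w4, w5, w7, w8}): φ is false.
  w1 (successors {w0, w1, w4, w5, w6, w7, w8}): φ is false.
  w2 (successors {w2, w4, w8}): φ is true.
  w3 (successors {w2, w4, w7}): φ is true.
  w4 (successors {w4, w7, w8}): φ is true.
  w5 (successors {w1, w3}): φ is false.
  w6 (successors {w4, w5, w7}): φ is false.
  w7 (successors {w0, w1, w4, w5, w6, w7, w8}): φ is false.
  w8 (successors {w1, w5, w6, w8}): φ is false.
Detail at w2 (witness):
  At w2: Box q is true, r is true, so Box q or r is true.
    At w2: Box q requires q at every successor {w2, w4, w8}.
      At w2: q is true.
      At w4: q is true.
      At w8: q is true.
    So Box q is true at w2.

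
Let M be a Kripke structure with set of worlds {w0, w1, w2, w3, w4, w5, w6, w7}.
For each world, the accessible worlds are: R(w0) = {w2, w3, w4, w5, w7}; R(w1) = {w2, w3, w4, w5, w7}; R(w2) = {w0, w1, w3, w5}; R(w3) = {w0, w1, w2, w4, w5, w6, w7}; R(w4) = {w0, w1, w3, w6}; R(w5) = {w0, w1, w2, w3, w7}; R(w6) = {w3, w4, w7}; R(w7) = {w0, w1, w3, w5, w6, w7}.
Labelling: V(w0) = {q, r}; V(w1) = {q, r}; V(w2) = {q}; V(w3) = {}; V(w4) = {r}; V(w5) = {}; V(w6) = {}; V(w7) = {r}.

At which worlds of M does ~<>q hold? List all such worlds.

Let φ = ~<>q. Evaluate φ at each world:
  w0 (successors {w2, w3, w4, w5, w7}): φ is false.
  w1 (successors {w2, w3, w4, w5, w7}): φ is false.
  w2 (successors {w0, w1, w3, w5}): φ is false.
  w3 (successors {w0, w1, w2, w4, w5, w6, w7}): φ is false.
  w4 (successors {w0, w1, w3, w6}): φ is false.
  w5 (successors {w0, w1, w2, w3, w7}): φ is false.
  w6 (successors {w3, w4, w7}): φ is true.
  w7 (successors {w0, w1, w3, w5, w6, w7}): φ is false.
For instance, at w5:
  At w5: <>q is true, so ~<>q is false.
    At w5: <>q requires q at some successor in {w0, w1, w2, w3, w7}.
      q holds at w0, so <>q is true at w5.
Satisfying worlds: {w6}

w6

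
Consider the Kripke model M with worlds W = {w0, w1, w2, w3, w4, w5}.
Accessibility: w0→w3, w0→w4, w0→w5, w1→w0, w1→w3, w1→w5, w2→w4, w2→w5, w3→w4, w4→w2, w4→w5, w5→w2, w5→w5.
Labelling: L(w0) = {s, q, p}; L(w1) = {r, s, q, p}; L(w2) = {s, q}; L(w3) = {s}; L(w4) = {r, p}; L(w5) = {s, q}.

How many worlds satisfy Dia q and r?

Recall that Dia ψ holds at a world iff ψ holds at some accessible world.
Let φ = Dia q and r. Evaluate φ at each world:
  w0 (successors {w3, w4, w5}): φ is false.
  w1 (successors {w0, w3, w5}): φ is true.
  w2 (successors {w4, w5}): φ is false.
  w3 (successors {w4}): φ is false.
  w4 (successors {w2, w5}): φ is true.
  w5 (successors {w2, w5}): φ is false.
For instance, at w5:
  At w5: Dia q is true, r is false, so Dia q and r is false.
    At w5: Dia q requires q at some successor in {w2, w5}.
      q holds at w2, so Dia q is true at w5.
Satisfying worlds: {w1, w4}

2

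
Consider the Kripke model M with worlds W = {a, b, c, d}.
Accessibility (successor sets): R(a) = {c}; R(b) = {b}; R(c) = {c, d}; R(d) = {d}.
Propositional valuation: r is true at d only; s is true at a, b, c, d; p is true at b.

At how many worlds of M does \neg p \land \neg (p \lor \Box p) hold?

Recall that \Box ψ holds at a world iff ψ holds at every accessible world, and \Diamond ψ holds iff ψ holds at some accessible world.
Let φ = \neg p \land \neg (p \lor \Box p). Evaluate φ at each world:
  a (successors {c}): φ is true.
  b (successors {b}): φ is false.
  c (successors {c, d}): φ is true.
  d (successors {d}): φ is true.
For instance, at c:
  At c: \neg p is true, \neg (p \lor \Box p) is true, so \neg p \land \neg (p \lor \Box p) is true.
    At c: p \lor \Box p is false, so \neg (p \lor \Box p) is true.
      At c: p is false, \Box p is false, so p \lor \Box p is false.
Satisfying worlds: {a, c, d}

3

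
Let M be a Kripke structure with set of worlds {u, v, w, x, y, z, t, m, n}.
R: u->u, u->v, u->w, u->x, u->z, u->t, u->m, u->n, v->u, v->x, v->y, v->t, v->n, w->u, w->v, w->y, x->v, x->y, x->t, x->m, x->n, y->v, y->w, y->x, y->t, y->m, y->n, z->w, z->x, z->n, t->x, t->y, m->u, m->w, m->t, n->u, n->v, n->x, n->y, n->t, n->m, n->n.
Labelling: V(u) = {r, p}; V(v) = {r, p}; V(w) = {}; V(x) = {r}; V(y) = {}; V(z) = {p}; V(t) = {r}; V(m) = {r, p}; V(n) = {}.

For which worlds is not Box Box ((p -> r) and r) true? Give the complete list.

u, v, w, x, y, z, t, m, n

Recall that Box ψ holds at a world iff ψ holds at every accessible world, and Dia ψ holds iff ψ holds at some accessible world.
Let φ = not Box Box ((p -> r) and r). Evaluate φ at each world:
  u (successors {u, v, w, x, z, t, m, n}): φ is true.
  v (successors {u, x, y, t, n}): φ is true.
  w (successors {u, v, y}): φ is true.
  x (successors {v, y, t, m, n}): φ is true.
  y (successors {v, w, x, t, m, n}): φ is true.
  z (successors {w, x, n}): φ is true.
  t (successors {x, y}): φ is true.
  m (successors {u, w, t}): φ is true.
  n (successors {u, v, x, y, t, m, n}): φ is true.
For instance, at y:
  At y: Box Box ((p -> r) and r) is false, so not Box Box ((p -> r) and r) is true.
    At y: Box Box ((p -> r) and r) requires Box ((p -> r) and r) at every successor {v, w, x, t, m, n}.
      Box ((p -> r) and r) fails at v, so Box Box ((p -> r) and r) is false at y.
Satisfying worlds: {u, v, w, x, y, z, t, m, n}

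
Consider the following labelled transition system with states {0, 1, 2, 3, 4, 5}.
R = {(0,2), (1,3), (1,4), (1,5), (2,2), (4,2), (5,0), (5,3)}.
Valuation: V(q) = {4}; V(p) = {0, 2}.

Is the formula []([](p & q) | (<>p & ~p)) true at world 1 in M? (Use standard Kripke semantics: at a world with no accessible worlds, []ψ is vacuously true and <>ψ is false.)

At 1: []([](p & q) | (<>p & ~p)) requires [](p & q) | (<>p & ~p) at every successor {3, 4, 5}.
    At 3: [](p & q) is true, <>p & ~p is false, so [](p & q) | (<>p & ~p) is true.
      At 3: no accessible worlds, so [](p & q) holds vacuously.
      At 3: <>p is false, ~p is true, so <>p & ~p is false.
    At 4: [](p & q) is false, <>p & ~p is true, so [](p & q) | (<>p & ~p) is true.
      At 4: [](p & q) requires p & q at every successor {2}.
        p & q fails at 2, so [](p & q) is false at 4.
      At 4: <>p is true, ~p is true, so <>p & ~p is true.
    At 5: [](p & q) is false, <>p & ~p is true, so [](p & q) | (<>p & ~p) is true.
      At 5: [](p & q) requires p & q at every successor {0, 3}.
        p & q fails at 0, so [](p & q) is false at 5.
      At 5: <>p is true, ~p is true, so <>p & ~p is true.
So []([](p & q) | (<>p & ~p)) is true at 1.

Yes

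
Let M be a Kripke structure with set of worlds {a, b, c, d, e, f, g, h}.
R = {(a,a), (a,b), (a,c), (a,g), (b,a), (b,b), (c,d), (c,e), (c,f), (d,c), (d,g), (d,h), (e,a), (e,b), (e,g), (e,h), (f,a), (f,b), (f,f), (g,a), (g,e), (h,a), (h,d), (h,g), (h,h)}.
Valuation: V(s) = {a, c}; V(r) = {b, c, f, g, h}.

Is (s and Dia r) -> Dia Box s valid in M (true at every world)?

No

Recall that Box ψ holds at a world iff ψ holds at every accessible world, and Dia ψ holds iff ψ holds at some accessible world.
Let φ = (s and Dia r) -> Dia Box s. Evaluate φ at each world:
  a (successors {a, b, c, g}): φ is false.
  b (successors {a, b}): φ is true.
  c (successors {d, e, f}): φ is false.
  d (successors {c, g, h}): φ is true.
  e (successors {a, b, g, h}): φ is true.
  f (successors {a, b, f}): φ is true.
  g (successors {a, e}): φ is true.
  h (successors {a, d, g, h}): φ is true.
Detail at a (counterexample):
  At a: s and Dia r is true, Dia Box s is false, so (s and Dia r) -> Dia Box s is false.
    At a: s is true, Dia r is true, so s and Dia r is true.
      At a: Dia r requires r at some successor in {a, b, c, g}.
        r holds at b, so Dia r is true at a.
    At a: Dia Box s requires Box s at some successor in {a, b, c, g}.
      At a: Box s is false.
      At b: Box s is false.
      At c: Box s is false.
      At g: Box s is false.
    So Dia Box s is false at a.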